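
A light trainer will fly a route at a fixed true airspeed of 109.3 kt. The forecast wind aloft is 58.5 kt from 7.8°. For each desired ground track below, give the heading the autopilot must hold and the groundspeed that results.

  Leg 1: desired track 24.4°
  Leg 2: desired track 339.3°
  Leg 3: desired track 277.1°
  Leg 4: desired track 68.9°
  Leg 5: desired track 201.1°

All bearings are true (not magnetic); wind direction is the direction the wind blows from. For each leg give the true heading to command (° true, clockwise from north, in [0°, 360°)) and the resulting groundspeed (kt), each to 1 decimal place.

Leg 1: desired track 24.4°; wind correction -8.8° → command heading 15.6°, groundspeed 52.0 kt
Leg 2: desired track 339.3°; wind correction +14.8° → command heading 354.1°, groundspeed 54.3 kt
Leg 3: desired track 277.1°; wind correction +32.4° → command heading 309.5°, groundspeed 93.0 kt
Leg 4: desired track 68.9°; wind correction -27.9° → command heading 41.0°, groundspeed 68.3 kt
Leg 5: desired track 201.1°; wind correction +7.1° → command heading 208.2°, groundspeed 165.4 kt

Leg 1: heading=15.6°, groundspeed=52.0 kt
Leg 2: heading=354.1°, groundspeed=54.3 kt
Leg 3: heading=309.5°, groundspeed=93.0 kt
Leg 4: heading=41.0°, groundspeed=68.3 kt
Leg 5: heading=208.2°, groundspeed=165.4 kt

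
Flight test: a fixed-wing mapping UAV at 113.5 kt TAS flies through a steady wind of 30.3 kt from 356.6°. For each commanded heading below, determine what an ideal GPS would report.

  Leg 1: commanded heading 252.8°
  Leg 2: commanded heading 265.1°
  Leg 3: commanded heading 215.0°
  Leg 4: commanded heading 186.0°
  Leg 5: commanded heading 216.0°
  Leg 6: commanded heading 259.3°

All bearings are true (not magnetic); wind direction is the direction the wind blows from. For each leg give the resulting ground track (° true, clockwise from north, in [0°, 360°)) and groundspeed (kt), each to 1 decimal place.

Leg 1: heading 252.8°; drift -13.7° → track 239.1°, groundspeed 124.3 kt
Leg 2: heading 265.1°; drift -14.8° → track 250.3°, groundspeed 118.2 kt
Leg 3: heading 215.0°; drift -7.8° → track 207.2°, groundspeed 138.5 kt
Leg 4: heading 186.0°; drift -2.0° → track 184.0°, groundspeed 143.5 kt
Leg 5: heading 216.0°; drift -8.0° → track 208.0°, groundspeed 138.3 kt
Leg 6: heading 259.3°; drift -14.4° → track 244.9°, groundspeed 121.1 kt

Leg 1: track=239.1°, groundspeed=124.3 kt
Leg 2: track=250.3°, groundspeed=118.2 kt
Leg 3: track=207.2°, groundspeed=138.5 kt
Leg 4: track=184.0°, groundspeed=143.5 kt
Leg 5: track=208.0°, groundspeed=138.3 kt
Leg 6: track=244.9°, groundspeed=121.1 kt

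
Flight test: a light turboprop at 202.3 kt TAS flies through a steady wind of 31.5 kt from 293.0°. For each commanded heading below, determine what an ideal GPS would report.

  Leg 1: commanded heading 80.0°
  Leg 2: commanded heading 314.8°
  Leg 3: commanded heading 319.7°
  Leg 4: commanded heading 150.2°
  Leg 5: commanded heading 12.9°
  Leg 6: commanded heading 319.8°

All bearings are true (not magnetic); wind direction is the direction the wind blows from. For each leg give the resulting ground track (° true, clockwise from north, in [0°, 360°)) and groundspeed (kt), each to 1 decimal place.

Leg 1: track=84.3°, groundspeed=229.4 kt
Leg 2: track=318.7°, groundspeed=173.4 kt
Leg 3: track=324.3°, groundspeed=174.7 kt
Leg 4: track=145.4°, groundspeed=228.2 kt
Leg 5: track=21.9°, groundspeed=199.2 kt
Leg 6: track=324.5°, groundspeed=174.8 kt

Leg 1: heading 80.0°; drift +4.3° → track 84.3°, groundspeed 229.4 kt
Leg 2: heading 314.8°; drift +3.9° → track 318.7°, groundspeed 173.4 kt
Leg 3: heading 319.7°; drift +4.6° → track 324.3°, groundspeed 174.7 kt
Leg 4: heading 150.2°; drift -4.8° → track 145.4°, groundspeed 228.2 kt
Leg 5: heading 12.9°; drift +9.0° → track 21.9°, groundspeed 199.2 kt
Leg 6: heading 319.8°; drift +4.7° → track 324.5°, groundspeed 174.8 kt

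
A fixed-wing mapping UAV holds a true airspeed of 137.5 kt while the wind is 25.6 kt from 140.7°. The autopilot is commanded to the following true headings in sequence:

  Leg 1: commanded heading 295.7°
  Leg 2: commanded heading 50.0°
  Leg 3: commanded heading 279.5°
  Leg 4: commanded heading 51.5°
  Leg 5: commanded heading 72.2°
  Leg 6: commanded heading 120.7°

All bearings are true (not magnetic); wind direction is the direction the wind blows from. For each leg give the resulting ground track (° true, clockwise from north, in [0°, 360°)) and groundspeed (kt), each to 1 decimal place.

Leg 1: heading 295.7°; drift +3.9° → track 299.6°, groundspeed 161.1 kt
Leg 2: heading 50.0°; drift -10.5° → track 39.5°, groundspeed 140.2 kt
Leg 3: heading 279.5°; drift +6.1° → track 285.6°, groundspeed 157.7 kt
Leg 4: heading 51.5°; drift -10.6° → track 40.9°, groundspeed 139.5 kt
Leg 5: heading 72.2°; drift -10.5° → track 61.7°, groundspeed 130.3 kt
Leg 6: heading 120.7°; drift -4.4° → track 116.3°, groundspeed 113.8 kt

Leg 1: track=299.6°, groundspeed=161.1 kt
Leg 2: track=39.5°, groundspeed=140.2 kt
Leg 3: track=285.6°, groundspeed=157.7 kt
Leg 4: track=40.9°, groundspeed=139.5 kt
Leg 5: track=61.7°, groundspeed=130.3 kt
Leg 6: track=116.3°, groundspeed=113.8 kt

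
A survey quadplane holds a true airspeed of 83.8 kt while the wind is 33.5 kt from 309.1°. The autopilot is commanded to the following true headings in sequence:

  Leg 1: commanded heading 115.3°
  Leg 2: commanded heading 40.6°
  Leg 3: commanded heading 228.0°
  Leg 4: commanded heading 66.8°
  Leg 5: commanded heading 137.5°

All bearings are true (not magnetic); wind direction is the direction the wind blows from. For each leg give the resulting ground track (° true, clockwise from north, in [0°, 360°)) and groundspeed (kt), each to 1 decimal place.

Leg 1: heading 115.3°; drift +3.9° → track 119.2°, groundspeed 116.6 kt
Leg 2: heading 40.6°; drift +21.6° → track 62.2°, groundspeed 91.1 kt
Leg 3: heading 228.0°; drift -22.8° → track 205.2°, groundspeed 85.3 kt
Leg 4: heading 66.8°; drift +16.6° → track 83.4°, groundspeed 103.7 kt
Leg 5: heading 137.5°; drift -2.4° → track 135.1°, groundspeed 117.0 kt

Leg 1: track=119.2°, groundspeed=116.6 kt
Leg 2: track=62.2°, groundspeed=91.1 kt
Leg 3: track=205.2°, groundspeed=85.3 kt
Leg 4: track=83.4°, groundspeed=103.7 kt
Leg 5: track=135.1°, groundspeed=117.0 kt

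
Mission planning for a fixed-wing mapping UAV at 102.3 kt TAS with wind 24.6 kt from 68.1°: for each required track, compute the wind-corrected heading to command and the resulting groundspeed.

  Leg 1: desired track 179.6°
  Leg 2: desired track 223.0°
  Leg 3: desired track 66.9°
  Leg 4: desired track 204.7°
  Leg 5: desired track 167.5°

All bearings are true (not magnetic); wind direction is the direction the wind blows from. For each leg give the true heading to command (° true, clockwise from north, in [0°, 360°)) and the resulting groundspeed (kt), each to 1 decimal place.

Leg 1: desired track 179.6°; wind correction -12.9° → command heading 166.7°, groundspeed 108.7 kt
Leg 2: desired track 223.0°; wind correction -5.9° → command heading 217.1°, groundspeed 124.0 kt
Leg 3: desired track 66.9°; wind correction +0.3° → command heading 67.2°, groundspeed 77.7 kt
Leg 4: desired track 204.7°; wind correction -9.5° → command heading 195.2°, groundspeed 118.8 kt
Leg 5: desired track 167.5°; wind correction -13.7° → command heading 153.8°, groundspeed 103.4 kt

Leg 1: heading=166.7°, groundspeed=108.7 kt
Leg 2: heading=217.1°, groundspeed=124.0 kt
Leg 3: heading=67.2°, groundspeed=77.7 kt
Leg 4: heading=195.2°, groundspeed=118.8 kt
Leg 5: heading=153.8°, groundspeed=103.4 kt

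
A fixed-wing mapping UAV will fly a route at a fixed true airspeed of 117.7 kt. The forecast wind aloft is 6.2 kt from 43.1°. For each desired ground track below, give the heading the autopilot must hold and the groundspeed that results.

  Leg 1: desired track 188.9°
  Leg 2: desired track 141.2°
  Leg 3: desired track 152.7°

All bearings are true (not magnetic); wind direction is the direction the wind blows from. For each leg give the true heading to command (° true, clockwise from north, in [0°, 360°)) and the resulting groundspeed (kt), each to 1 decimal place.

Leg 1: desired track 188.9°; wind correction -1.7° → command heading 187.2°, groundspeed 122.8 kt
Leg 2: desired track 141.2°; wind correction -3.0° → command heading 138.2°, groundspeed 118.4 kt
Leg 3: desired track 152.7°; wind correction -2.8° → command heading 149.9°, groundspeed 119.6 kt

Leg 1: heading=187.2°, groundspeed=122.8 kt
Leg 2: heading=138.2°, groundspeed=118.4 kt
Leg 3: heading=149.9°, groundspeed=119.6 kt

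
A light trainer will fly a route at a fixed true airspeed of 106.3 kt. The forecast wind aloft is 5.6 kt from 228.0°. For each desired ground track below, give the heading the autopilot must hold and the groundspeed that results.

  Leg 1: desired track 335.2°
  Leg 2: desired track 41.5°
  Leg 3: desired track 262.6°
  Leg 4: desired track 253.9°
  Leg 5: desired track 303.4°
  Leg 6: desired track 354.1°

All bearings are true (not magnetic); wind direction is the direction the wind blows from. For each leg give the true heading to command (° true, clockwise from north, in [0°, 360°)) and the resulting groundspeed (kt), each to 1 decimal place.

Leg 1: heading=332.3°, groundspeed=107.8 kt
Leg 2: heading=41.2°, groundspeed=111.9 kt
Leg 3: heading=260.9°, groundspeed=101.6 kt
Leg 4: heading=252.6°, groundspeed=101.2 kt
Leg 5: heading=300.5°, groundspeed=104.8 kt
Leg 6: heading=351.7°, groundspeed=109.5 kt

Leg 1: desired track 335.2°; wind correction -2.9° → command heading 332.3°, groundspeed 107.8 kt
Leg 2: desired track 41.5°; wind correction -0.3° → command heading 41.2°, groundspeed 111.9 kt
Leg 3: desired track 262.6°; wind correction -1.7° → command heading 260.9°, groundspeed 101.6 kt
Leg 4: desired track 253.9°; wind correction -1.3° → command heading 252.6°, groundspeed 101.2 kt
Leg 5: desired track 303.4°; wind correction -2.9° → command heading 300.5°, groundspeed 104.8 kt
Leg 6: desired track 354.1°; wind correction -2.4° → command heading 351.7°, groundspeed 109.5 kt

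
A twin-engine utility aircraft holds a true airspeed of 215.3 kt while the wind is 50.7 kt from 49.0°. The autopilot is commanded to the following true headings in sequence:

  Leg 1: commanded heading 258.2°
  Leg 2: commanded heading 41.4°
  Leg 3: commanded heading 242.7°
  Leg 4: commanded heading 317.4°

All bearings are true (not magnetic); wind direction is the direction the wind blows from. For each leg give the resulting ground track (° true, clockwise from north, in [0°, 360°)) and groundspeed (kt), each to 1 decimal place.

Leg 1: heading 258.2°; drift -5.4° → track 252.8°, groundspeed 260.7 kt
Leg 2: heading 41.4°; drift -2.3° → track 39.1°, groundspeed 165.2 kt
Leg 3: heading 242.7°; drift -2.6° → track 240.1°, groundspeed 264.8 kt
Leg 4: heading 317.4°; drift -13.2° → track 304.2°, groundspeed 222.6 kt

Leg 1: track=252.8°, groundspeed=260.7 kt
Leg 2: track=39.1°, groundspeed=165.2 kt
Leg 3: track=240.1°, groundspeed=264.8 kt
Leg 4: track=304.2°, groundspeed=222.6 kt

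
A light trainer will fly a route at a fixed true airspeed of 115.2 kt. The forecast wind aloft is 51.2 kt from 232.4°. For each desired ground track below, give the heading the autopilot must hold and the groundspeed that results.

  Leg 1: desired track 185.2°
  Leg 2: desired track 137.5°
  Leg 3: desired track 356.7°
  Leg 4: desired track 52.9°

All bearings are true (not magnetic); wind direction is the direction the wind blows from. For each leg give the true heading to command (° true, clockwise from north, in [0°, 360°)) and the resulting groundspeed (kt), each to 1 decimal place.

Leg 1: desired track 185.2°; wind correction +19.0° → command heading 204.2°, groundspeed 74.1 kt
Leg 2: desired track 137.5°; wind correction +26.3° → command heading 163.8°, groundspeed 107.7 kt
Leg 3: desired track 356.7°; wind correction -21.5° → command heading 335.2°, groundspeed 136.0 kt
Leg 4: desired track 52.9°; wind correction +0.2° → command heading 53.1°, groundspeed 166.4 kt

Leg 1: heading=204.2°, groundspeed=74.1 kt
Leg 2: heading=163.8°, groundspeed=107.7 kt
Leg 3: heading=335.2°, groundspeed=136.0 kt
Leg 4: heading=53.1°, groundspeed=166.4 kt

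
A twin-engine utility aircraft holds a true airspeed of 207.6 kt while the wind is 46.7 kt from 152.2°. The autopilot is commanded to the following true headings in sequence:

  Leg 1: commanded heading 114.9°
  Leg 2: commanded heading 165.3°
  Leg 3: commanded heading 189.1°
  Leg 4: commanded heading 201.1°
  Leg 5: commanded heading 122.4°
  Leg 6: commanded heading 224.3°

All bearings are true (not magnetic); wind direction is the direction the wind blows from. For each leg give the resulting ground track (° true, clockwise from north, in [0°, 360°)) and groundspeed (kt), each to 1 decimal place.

Leg 1: heading 114.9°; drift -9.4° → track 105.5°, groundspeed 172.8 kt
Leg 2: heading 165.3°; drift +3.7° → track 169.0°, groundspeed 162.5 kt
Leg 3: heading 189.1°; drift +9.4° → track 198.5°, groundspeed 172.5 kt
Leg 4: heading 201.1°; drift +11.3° → track 212.4°, groundspeed 180.4 kt
Leg 5: heading 122.4°; drift -7.9° → track 114.5°, groundspeed 168.7 kt
Leg 6: heading 224.3°; drift +13.0° → track 237.3°, groundspeed 198.3 kt

Leg 1: track=105.5°, groundspeed=172.8 kt
Leg 2: track=169.0°, groundspeed=162.5 kt
Leg 3: track=198.5°, groundspeed=172.5 kt
Leg 4: track=212.4°, groundspeed=180.4 kt
Leg 5: track=114.5°, groundspeed=168.7 kt
Leg 6: track=237.3°, groundspeed=198.3 kt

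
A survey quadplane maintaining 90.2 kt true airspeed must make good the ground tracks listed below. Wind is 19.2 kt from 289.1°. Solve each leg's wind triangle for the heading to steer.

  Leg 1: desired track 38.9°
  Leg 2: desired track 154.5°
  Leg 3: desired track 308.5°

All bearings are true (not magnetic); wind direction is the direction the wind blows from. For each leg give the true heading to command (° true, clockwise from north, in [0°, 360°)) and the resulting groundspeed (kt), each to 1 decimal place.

Leg 1: heading=27.3°, groundspeed=94.9 kt
Leg 2: heading=163.2°, groundspeed=102.6 kt
Leg 3: heading=304.4°, groundspeed=71.9 kt

Leg 1: desired track 38.9°; wind correction -11.6° → command heading 27.3°, groundspeed 94.9 kt
Leg 2: desired track 154.5°; wind correction +8.7° → command heading 163.2°, groundspeed 102.6 kt
Leg 3: desired track 308.5°; wind correction -4.1° → command heading 304.4°, groundspeed 71.9 kt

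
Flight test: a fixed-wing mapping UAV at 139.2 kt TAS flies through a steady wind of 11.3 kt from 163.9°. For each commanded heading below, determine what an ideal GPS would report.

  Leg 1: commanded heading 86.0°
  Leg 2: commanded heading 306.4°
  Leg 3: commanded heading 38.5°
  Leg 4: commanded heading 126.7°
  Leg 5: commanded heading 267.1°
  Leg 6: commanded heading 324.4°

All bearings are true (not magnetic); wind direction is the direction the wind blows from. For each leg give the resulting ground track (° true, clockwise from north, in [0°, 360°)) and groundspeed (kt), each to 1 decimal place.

Leg 1: track=81.4°, groundspeed=137.3 kt
Leg 2: track=309.1°, groundspeed=148.3 kt
Leg 3: track=34.9°, groundspeed=146.0 kt
Leg 4: track=123.7°, groundspeed=130.4 kt
Leg 5: track=271.5°, groundspeed=142.2 kt
Leg 6: track=325.8°, groundspeed=149.9 kt

Leg 1: heading 86.0°; drift -4.6° → track 81.4°, groundspeed 137.3 kt
Leg 2: heading 306.4°; drift +2.7° → track 309.1°, groundspeed 148.3 kt
Leg 3: heading 38.5°; drift -3.6° → track 34.9°, groundspeed 146.0 kt
Leg 4: heading 126.7°; drift -3.0° → track 123.7°, groundspeed 130.4 kt
Leg 5: heading 267.1°; drift +4.4° → track 271.5°, groundspeed 142.2 kt
Leg 6: heading 324.4°; drift +1.4° → track 325.8°, groundspeed 149.9 kt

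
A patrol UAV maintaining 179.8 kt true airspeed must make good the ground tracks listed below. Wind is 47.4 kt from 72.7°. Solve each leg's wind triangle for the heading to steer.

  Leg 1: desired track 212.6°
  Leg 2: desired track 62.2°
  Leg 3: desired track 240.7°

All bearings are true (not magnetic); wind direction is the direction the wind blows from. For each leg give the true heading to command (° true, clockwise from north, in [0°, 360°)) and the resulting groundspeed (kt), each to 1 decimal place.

Leg 1: desired track 212.6°; wind correction -9.8° → command heading 202.8°, groundspeed 213.4 kt
Leg 2: desired track 62.2°; wind correction +2.8° → command heading 65.0°, groundspeed 133.0 kt
Leg 3: desired track 240.7°; wind correction -3.1° → command heading 237.6°, groundspeed 225.9 kt

Leg 1: heading=202.8°, groundspeed=213.4 kt
Leg 2: heading=65.0°, groundspeed=133.0 kt
Leg 3: heading=237.6°, groundspeed=225.9 kt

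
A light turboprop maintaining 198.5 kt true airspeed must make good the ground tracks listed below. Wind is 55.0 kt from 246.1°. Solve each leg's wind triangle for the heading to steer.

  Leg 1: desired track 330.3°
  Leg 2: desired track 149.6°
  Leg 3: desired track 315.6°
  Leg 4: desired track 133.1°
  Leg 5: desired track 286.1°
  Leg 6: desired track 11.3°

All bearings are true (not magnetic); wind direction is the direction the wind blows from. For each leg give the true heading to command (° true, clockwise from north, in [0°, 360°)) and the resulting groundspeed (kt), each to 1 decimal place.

Leg 1: desired track 330.3°; wind correction -16.0° → command heading 314.3°, groundspeed 185.3 kt
Leg 2: desired track 149.6°; wind correction +16.0° → command heading 165.6°, groundspeed 197.1 kt
Leg 3: desired track 315.6°; wind correction -15.0° → command heading 300.6°, groundspeed 172.4 kt
Leg 4: desired track 133.1°; wind correction +14.8° → command heading 147.9°, groundspeed 213.4 kt
Leg 5: desired track 286.1°; wind correction -10.3° → command heading 275.8°, groundspeed 153.2 kt
Leg 6: desired track 11.3°; wind correction -13.1° → command heading 358.2°, groundspeed 225.0 kt

Leg 1: heading=314.3°, groundspeed=185.3 kt
Leg 2: heading=165.6°, groundspeed=197.1 kt
Leg 3: heading=300.6°, groundspeed=172.4 kt
Leg 4: heading=147.9°, groundspeed=213.4 kt
Leg 5: heading=275.8°, groundspeed=153.2 kt
Leg 6: heading=358.2°, groundspeed=225.0 kt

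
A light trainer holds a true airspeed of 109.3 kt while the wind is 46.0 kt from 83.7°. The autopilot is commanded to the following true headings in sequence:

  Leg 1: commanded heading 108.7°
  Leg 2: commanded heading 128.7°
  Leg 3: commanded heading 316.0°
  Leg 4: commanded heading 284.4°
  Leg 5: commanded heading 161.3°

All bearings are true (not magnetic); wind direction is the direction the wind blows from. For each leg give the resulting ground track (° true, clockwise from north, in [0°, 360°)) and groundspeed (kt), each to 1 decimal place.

Leg 1: track=124.7°, groundspeed=70.3 kt
Leg 2: track=151.7°, groundspeed=83.4 kt
Leg 3: track=301.2°, groundspeed=142.2 kt
Leg 4: track=278.3°, groundspeed=153.2 kt
Leg 5: track=185.6°, groundspeed=109.1 kt

Leg 1: heading 108.7°; drift +16.0° → track 124.7°, groundspeed 70.3 kt
Leg 2: heading 128.7°; drift +23.0° → track 151.7°, groundspeed 83.4 kt
Leg 3: heading 316.0°; drift -14.8° → track 301.2°, groundspeed 142.2 kt
Leg 4: heading 284.4°; drift -6.1° → track 278.3°, groundspeed 153.2 kt
Leg 5: heading 161.3°; drift +24.3° → track 185.6°, groundspeed 109.1 kt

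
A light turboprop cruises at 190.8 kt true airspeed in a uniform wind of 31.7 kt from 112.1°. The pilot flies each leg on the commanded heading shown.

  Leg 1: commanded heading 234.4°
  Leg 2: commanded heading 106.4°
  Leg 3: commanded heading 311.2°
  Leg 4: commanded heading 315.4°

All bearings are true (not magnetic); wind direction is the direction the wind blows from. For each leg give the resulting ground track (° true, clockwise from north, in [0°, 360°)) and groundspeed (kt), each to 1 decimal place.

Leg 1: heading 234.4°; drift +7.3° → track 241.7°, groundspeed 209.5 kt
Leg 2: heading 106.4°; drift -1.1° → track 105.3°, groundspeed 159.3 kt
Leg 3: heading 311.2°; drift -2.7° → track 308.5°, groundspeed 221.0 kt
Leg 4: heading 315.4°; drift -3.3° → track 312.1°, groundspeed 220.3 kt

Leg 1: track=241.7°, groundspeed=209.5 kt
Leg 2: track=105.3°, groundspeed=159.3 kt
Leg 3: track=308.5°, groundspeed=221.0 kt
Leg 4: track=312.1°, groundspeed=220.3 kt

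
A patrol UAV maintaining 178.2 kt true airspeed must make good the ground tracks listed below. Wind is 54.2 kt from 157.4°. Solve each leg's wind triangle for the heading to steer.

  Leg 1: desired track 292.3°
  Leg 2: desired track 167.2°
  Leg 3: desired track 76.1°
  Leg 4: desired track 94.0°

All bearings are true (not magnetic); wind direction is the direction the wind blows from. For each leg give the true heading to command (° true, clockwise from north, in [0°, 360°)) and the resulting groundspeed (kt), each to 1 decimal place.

Leg 1: heading=279.9°, groundspeed=212.3 kt
Leg 2: heading=164.2°, groundspeed=124.6 kt
Leg 3: heading=93.6°, groundspeed=161.8 kt
Leg 4: heading=109.8°, groundspeed=147.2 kt

Leg 1: desired track 292.3°; wind correction -12.4° → command heading 279.9°, groundspeed 212.3 kt
Leg 2: desired track 167.2°; wind correction -3.0° → command heading 164.2°, groundspeed 124.6 kt
Leg 3: desired track 76.1°; wind correction +17.5° → command heading 93.6°, groundspeed 161.8 kt
Leg 4: desired track 94.0°; wind correction +15.8° → command heading 109.8°, groundspeed 147.2 kt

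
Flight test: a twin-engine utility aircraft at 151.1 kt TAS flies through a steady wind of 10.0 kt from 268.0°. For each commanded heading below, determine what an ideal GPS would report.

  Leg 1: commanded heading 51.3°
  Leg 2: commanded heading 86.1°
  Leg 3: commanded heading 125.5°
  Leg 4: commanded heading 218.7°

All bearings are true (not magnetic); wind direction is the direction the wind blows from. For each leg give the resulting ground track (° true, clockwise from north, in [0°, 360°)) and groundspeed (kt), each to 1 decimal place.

Leg 1: heading 51.3°; drift +2.2° → track 53.5°, groundspeed 159.2 kt
Leg 2: heading 86.1°; drift +0.1° → track 86.2°, groundspeed 161.1 kt
Leg 3: heading 125.5°; drift -2.2° → track 123.3°, groundspeed 159.2 kt
Leg 4: heading 218.7°; drift -3.0° → track 215.7°, groundspeed 144.8 kt

Leg 1: track=53.5°, groundspeed=159.2 kt
Leg 2: track=86.2°, groundspeed=161.1 kt
Leg 3: track=123.3°, groundspeed=159.2 kt
Leg 4: track=215.7°, groundspeed=144.8 kt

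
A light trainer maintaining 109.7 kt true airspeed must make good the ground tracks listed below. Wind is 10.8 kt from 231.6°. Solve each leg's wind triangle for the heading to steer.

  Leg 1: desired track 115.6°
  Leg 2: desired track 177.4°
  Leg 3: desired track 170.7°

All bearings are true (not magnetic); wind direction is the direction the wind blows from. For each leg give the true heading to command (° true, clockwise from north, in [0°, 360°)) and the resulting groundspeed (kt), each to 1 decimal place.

Leg 1: heading=120.7°, groundspeed=114.0 kt
Leg 2: heading=182.0°, groundspeed=103.0 kt
Leg 3: heading=175.6°, groundspeed=104.0 kt

Leg 1: desired track 115.6°; wind correction +5.1° → command heading 120.7°, groundspeed 114.0 kt
Leg 2: desired track 177.4°; wind correction +4.6° → command heading 182.0°, groundspeed 103.0 kt
Leg 3: desired track 170.7°; wind correction +4.9° → command heading 175.6°, groundspeed 104.0 kt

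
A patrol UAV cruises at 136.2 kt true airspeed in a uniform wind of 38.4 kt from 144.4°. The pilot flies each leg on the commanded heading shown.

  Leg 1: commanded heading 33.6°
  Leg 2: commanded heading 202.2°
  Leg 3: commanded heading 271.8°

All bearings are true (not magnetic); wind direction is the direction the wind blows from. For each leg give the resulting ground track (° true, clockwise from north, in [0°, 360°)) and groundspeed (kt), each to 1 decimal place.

Leg 1: heading 33.6°; drift -13.5° → track 20.1°, groundspeed 154.1 kt
Leg 2: heading 202.2°; drift +15.7° → track 217.9°, groundspeed 120.2 kt
Leg 3: heading 271.8°; drift +10.8° → track 282.6°, groundspeed 162.4 kt

Leg 1: track=20.1°, groundspeed=154.1 kt
Leg 2: track=217.9°, groundspeed=120.2 kt
Leg 3: track=282.6°, groundspeed=162.4 kt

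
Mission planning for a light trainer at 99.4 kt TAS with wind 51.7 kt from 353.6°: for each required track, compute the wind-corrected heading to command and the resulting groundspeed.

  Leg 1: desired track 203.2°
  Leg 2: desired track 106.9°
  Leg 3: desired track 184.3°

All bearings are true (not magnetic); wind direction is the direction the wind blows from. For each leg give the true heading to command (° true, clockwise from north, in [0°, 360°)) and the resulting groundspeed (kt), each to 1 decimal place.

Leg 1: heading=218.1°, groundspeed=141.0 kt
Leg 2: heading=78.4°, groundspeed=107.8 kt
Leg 3: heading=189.8°, groundspeed=149.7 kt

Leg 1: desired track 203.2°; wind correction +14.9° → command heading 218.1°, groundspeed 141.0 kt
Leg 2: desired track 106.9°; wind correction -28.5° → command heading 78.4°, groundspeed 107.8 kt
Leg 3: desired track 184.3°; wind correction +5.5° → command heading 189.8°, groundspeed 149.7 kt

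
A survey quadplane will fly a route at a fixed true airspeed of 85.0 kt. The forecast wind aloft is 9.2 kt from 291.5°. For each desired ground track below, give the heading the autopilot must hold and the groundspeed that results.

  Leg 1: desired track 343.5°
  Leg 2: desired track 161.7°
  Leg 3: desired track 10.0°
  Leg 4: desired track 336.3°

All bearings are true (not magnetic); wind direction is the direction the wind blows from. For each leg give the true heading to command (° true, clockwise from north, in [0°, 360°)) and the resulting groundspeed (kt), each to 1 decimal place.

Leg 1: heading=338.6°, groundspeed=79.0 kt
Leg 2: heading=166.5°, groundspeed=90.6 kt
Leg 3: heading=3.9°, groundspeed=82.7 kt
Leg 4: heading=331.9°, groundspeed=78.2 kt

Leg 1: desired track 343.5°; wind correction -4.9° → command heading 338.6°, groundspeed 79.0 kt
Leg 2: desired track 161.7°; wind correction +4.8° → command heading 166.5°, groundspeed 90.6 kt
Leg 3: desired track 10.0°; wind correction -6.1° → command heading 3.9°, groundspeed 82.7 kt
Leg 4: desired track 336.3°; wind correction -4.4° → command heading 331.9°, groundspeed 78.2 kt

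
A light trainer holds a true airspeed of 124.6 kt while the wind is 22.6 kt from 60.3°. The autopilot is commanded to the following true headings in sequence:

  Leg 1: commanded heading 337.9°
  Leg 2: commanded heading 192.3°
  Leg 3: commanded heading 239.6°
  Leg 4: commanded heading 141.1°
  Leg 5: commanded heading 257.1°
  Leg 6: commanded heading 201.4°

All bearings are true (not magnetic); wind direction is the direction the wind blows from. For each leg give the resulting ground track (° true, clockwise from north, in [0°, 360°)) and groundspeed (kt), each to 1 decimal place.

Leg 1: track=327.5°, groundspeed=123.7 kt
Leg 2: track=199.2°, groundspeed=140.7 kt
Leg 3: track=239.7°, groundspeed=147.2 kt
Leg 4: track=151.5°, groundspeed=123.0 kt
Leg 5: track=254.5°, groundspeed=146.4 kt
Leg 6: track=207.1°, groundspeed=142.9 kt

Leg 1: heading 337.9°; drift -10.4° → track 327.5°, groundspeed 123.7 kt
Leg 2: heading 192.3°; drift +6.9° → track 199.2°, groundspeed 140.7 kt
Leg 3: heading 239.6°; drift +0.1° → track 239.7°, groundspeed 147.2 kt
Leg 4: heading 141.1°; drift +10.4° → track 151.5°, groundspeed 123.0 kt
Leg 5: heading 257.1°; drift -2.6° → track 254.5°, groundspeed 146.4 kt
Leg 6: heading 201.4°; drift +5.7° → track 207.1°, groundspeed 142.9 kt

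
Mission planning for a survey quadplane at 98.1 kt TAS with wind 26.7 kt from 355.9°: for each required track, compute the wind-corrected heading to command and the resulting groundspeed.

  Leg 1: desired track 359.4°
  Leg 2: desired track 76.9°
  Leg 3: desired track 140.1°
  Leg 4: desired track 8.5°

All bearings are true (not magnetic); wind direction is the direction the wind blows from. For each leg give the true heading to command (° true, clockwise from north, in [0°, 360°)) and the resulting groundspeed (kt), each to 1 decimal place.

Leg 1: desired track 359.4°; wind correction -1.0° → command heading 358.4°, groundspeed 71.4 kt
Leg 2: desired track 76.9°; wind correction -15.6° → command heading 61.3°, groundspeed 90.3 kt
Leg 3: desired track 140.1°; wind correction -9.2° → command heading 130.9°, groundspeed 118.5 kt
Leg 4: desired track 8.5°; wind correction -3.4° → command heading 5.1°, groundspeed 71.9 kt

Leg 1: heading=358.4°, groundspeed=71.4 kt
Leg 2: heading=61.3°, groundspeed=90.3 kt
Leg 3: heading=130.9°, groundspeed=118.5 kt
Leg 4: heading=5.1°, groundspeed=71.9 kt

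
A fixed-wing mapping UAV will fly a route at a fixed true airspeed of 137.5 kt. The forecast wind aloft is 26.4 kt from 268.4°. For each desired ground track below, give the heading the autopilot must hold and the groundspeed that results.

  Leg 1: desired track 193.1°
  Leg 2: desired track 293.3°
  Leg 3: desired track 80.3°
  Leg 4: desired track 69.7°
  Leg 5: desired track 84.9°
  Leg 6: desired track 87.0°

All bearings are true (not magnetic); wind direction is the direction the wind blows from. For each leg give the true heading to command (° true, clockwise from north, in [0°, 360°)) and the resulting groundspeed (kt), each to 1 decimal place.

Leg 1: desired track 193.1°; wind correction +10.7° → command heading 203.8°, groundspeed 128.4 kt
Leg 2: desired track 293.3°; wind correction -4.6° → command heading 288.7°, groundspeed 113.1 kt
Leg 3: desired track 80.3°; wind correction -1.6° → command heading 78.7°, groundspeed 163.6 kt
Leg 4: desired track 69.7°; wind correction -3.5° → command heading 66.2°, groundspeed 162.2 kt
Leg 5: desired track 84.9°; wind correction -0.7° → command heading 84.2°, groundspeed 163.8 kt
Leg 6: desired track 87.0°; wind correction -0.3° → command heading 86.7°, groundspeed 163.9 kt

Leg 1: heading=203.8°, groundspeed=128.4 kt
Leg 2: heading=288.7°, groundspeed=113.1 kt
Leg 3: heading=78.7°, groundspeed=163.6 kt
Leg 4: heading=66.2°, groundspeed=162.2 kt
Leg 5: heading=84.2°, groundspeed=163.8 kt
Leg 6: heading=86.7°, groundspeed=163.9 kt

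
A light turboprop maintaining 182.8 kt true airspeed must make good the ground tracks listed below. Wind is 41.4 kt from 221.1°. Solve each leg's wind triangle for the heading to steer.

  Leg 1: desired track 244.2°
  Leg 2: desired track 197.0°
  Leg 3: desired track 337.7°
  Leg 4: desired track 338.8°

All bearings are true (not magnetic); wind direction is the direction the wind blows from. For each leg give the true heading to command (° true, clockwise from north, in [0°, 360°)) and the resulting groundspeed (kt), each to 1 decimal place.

Leg 1: heading=239.1°, groundspeed=144.0 kt
Leg 2: heading=202.3°, groundspeed=144.2 kt
Leg 3: heading=326.0°, groundspeed=197.5 kt
Leg 4: heading=327.2°, groundspeed=198.3 kt

Leg 1: desired track 244.2°; wind correction -5.1° → command heading 239.1°, groundspeed 144.0 kt
Leg 2: desired track 197.0°; wind correction +5.3° → command heading 202.3°, groundspeed 144.2 kt
Leg 3: desired track 337.7°; wind correction -11.7° → command heading 326.0°, groundspeed 197.5 kt
Leg 4: desired track 338.8°; wind correction -11.6° → command heading 327.2°, groundspeed 198.3 kt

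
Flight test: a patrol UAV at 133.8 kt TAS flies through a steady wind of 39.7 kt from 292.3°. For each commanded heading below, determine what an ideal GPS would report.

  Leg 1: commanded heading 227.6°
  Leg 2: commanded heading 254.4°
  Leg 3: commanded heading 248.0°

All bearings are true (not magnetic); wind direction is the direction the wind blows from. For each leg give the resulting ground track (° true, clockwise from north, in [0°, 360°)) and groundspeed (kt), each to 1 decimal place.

Leg 1: heading 227.6°; drift -17.1° → track 210.5°, groundspeed 122.2 kt
Leg 2: heading 254.4°; drift -13.4° → track 241.0°, groundspeed 105.3 kt
Leg 3: heading 248.0°; drift -14.7° → track 233.3°, groundspeed 109.0 kt

Leg 1: track=210.5°, groundspeed=122.2 kt
Leg 2: track=241.0°, groundspeed=105.3 kt
Leg 3: track=233.3°, groundspeed=109.0 kt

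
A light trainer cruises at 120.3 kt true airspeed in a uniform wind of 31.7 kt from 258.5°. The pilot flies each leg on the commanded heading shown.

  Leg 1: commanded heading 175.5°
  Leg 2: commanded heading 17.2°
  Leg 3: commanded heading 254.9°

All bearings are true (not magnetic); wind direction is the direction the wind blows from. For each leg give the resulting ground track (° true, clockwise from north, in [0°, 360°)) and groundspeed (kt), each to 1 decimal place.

Leg 1: track=160.4°, groundspeed=120.6 kt
Leg 2: track=28.8°, groundspeed=138.3 kt
Leg 3: track=253.6°, groundspeed=88.7 kt

Leg 1: heading 175.5°; drift -15.1° → track 160.4°, groundspeed 120.6 kt
Leg 2: heading 17.2°; drift +11.6° → track 28.8°, groundspeed 138.3 kt
Leg 3: heading 254.9°; drift -1.3° → track 253.6°, groundspeed 88.7 kt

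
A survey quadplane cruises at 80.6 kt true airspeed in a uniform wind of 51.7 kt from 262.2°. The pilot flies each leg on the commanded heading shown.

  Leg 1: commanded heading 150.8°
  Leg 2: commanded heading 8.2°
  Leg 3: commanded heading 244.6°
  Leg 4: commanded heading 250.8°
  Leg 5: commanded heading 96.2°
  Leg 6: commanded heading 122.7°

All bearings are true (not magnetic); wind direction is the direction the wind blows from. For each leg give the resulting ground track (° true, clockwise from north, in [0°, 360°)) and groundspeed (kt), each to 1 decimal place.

Leg 1: heading 150.8°; drift -25.8° → track 125.0°, groundspeed 110.5 kt
Leg 2: heading 8.2°; drift +27.7° → track 35.9°, groundspeed 107.1 kt
Leg 3: heading 244.6°; drift -26.5° → track 218.1°, groundspeed 35.0 kt
Leg 4: heading 250.8°; drift -18.9° → track 231.9°, groundspeed 31.6 kt
Leg 5: heading 96.2°; drift -5.5° → track 90.7°, groundspeed 131.4 kt
Leg 6: heading 122.7°; drift -15.6° → track 107.1°, groundspeed 124.5 kt

Leg 1: track=125.0°, groundspeed=110.5 kt
Leg 2: track=35.9°, groundspeed=107.1 kt
Leg 3: track=218.1°, groundspeed=35.0 kt
Leg 4: track=231.9°, groundspeed=31.6 kt
Leg 5: track=90.7°, groundspeed=131.4 kt
Leg 6: track=107.1°, groundspeed=124.5 kt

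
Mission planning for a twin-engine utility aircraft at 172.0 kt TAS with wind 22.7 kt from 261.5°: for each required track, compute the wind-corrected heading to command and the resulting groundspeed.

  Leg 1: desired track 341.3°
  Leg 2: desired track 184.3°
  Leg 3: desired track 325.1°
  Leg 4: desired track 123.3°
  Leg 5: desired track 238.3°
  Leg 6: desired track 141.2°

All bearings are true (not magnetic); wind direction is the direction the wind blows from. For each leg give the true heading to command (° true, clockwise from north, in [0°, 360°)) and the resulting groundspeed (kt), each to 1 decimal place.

Leg 1: desired track 341.3°; wind correction -7.5° → command heading 333.8°, groundspeed 166.5 kt
Leg 2: desired track 184.3°; wind correction +7.4° → command heading 191.7°, groundspeed 165.5 kt
Leg 3: desired track 325.1°; wind correction -6.8° → command heading 318.3°, groundspeed 160.7 kt
Leg 4: desired track 123.3°; wind correction +5.0° → command heading 128.3°, groundspeed 188.3 kt
Leg 5: desired track 238.3°; wind correction +3.0° → command heading 241.3°, groundspeed 150.9 kt
Leg 6: desired track 141.2°; wind correction +6.5° → command heading 147.7°, groundspeed 182.3 kt

Leg 1: heading=333.8°, groundspeed=166.5 kt
Leg 2: heading=191.7°, groundspeed=165.5 kt
Leg 3: heading=318.3°, groundspeed=160.7 kt
Leg 4: heading=128.3°, groundspeed=188.3 kt
Leg 5: heading=241.3°, groundspeed=150.9 kt
Leg 6: heading=147.7°, groundspeed=182.3 kt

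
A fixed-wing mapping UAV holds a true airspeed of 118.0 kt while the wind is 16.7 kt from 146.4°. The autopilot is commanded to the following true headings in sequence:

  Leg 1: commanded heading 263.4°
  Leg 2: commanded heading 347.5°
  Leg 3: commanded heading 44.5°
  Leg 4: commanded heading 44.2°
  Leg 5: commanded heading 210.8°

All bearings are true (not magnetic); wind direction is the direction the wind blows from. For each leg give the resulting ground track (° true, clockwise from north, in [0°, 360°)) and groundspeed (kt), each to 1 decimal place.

Leg 1: heading 263.4°; drift +6.8° → track 270.2°, groundspeed 126.5 kt
Leg 2: heading 347.5°; drift -2.6° → track 344.9°, groundspeed 133.7 kt
Leg 3: heading 44.5°; drift -7.7° → track 36.8°, groundspeed 122.5 kt
Leg 4: heading 44.2°; drift -7.6° → track 36.6°, groundspeed 122.6 kt
Leg 5: heading 210.8°; drift +7.7° → track 218.5°, groundspeed 111.8 kt

Leg 1: track=270.2°, groundspeed=126.5 kt
Leg 2: track=344.9°, groundspeed=133.7 kt
Leg 3: track=36.8°, groundspeed=122.5 kt
Leg 4: track=36.6°, groundspeed=122.6 kt
Leg 5: track=218.5°, groundspeed=111.8 kt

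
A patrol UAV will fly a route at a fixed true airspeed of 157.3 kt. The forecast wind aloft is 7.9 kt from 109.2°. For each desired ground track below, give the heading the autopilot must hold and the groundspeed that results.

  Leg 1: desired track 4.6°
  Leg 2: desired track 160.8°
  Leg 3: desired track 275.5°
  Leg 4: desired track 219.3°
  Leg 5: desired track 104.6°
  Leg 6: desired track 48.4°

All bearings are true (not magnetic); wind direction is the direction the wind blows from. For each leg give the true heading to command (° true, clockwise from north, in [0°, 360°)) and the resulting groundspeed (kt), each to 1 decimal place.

Leg 1: heading=7.4°, groundspeed=159.1 kt
Leg 2: heading=158.5°, groundspeed=152.3 kt
Leg 3: heading=274.8°, groundspeed=165.0 kt
Leg 4: heading=216.6°, groundspeed=159.8 kt
Leg 5: heading=104.8°, groundspeed=149.4 kt
Leg 6: heading=50.9°, groundspeed=153.3 kt

Leg 1: desired track 4.6°; wind correction +2.8° → command heading 7.4°, groundspeed 159.1 kt
Leg 2: desired track 160.8°; wind correction -2.3° → command heading 158.5°, groundspeed 152.3 kt
Leg 3: desired track 275.5°; wind correction -0.7° → command heading 274.8°, groundspeed 165.0 kt
Leg 4: desired track 219.3°; wind correction -2.7° → command heading 216.6°, groundspeed 159.8 kt
Leg 5: desired track 104.6°; wind correction +0.2° → command heading 104.8°, groundspeed 149.4 kt
Leg 6: desired track 48.4°; wind correction +2.5° → command heading 50.9°, groundspeed 153.3 kt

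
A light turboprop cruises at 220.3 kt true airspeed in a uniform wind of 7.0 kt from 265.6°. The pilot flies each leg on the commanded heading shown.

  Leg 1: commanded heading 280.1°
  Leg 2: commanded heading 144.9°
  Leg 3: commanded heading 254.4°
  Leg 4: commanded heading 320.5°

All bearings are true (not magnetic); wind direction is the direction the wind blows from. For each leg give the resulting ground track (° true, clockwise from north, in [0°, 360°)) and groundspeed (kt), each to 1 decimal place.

Leg 1: track=280.6°, groundspeed=213.5 kt
Leg 2: track=143.4°, groundspeed=224.0 kt
Leg 3: track=254.0°, groundspeed=213.4 kt
Leg 4: track=322.0°, groundspeed=216.4 kt

Leg 1: heading 280.1°; drift +0.5° → track 280.6°, groundspeed 213.5 kt
Leg 2: heading 144.9°; drift -1.5° → track 143.4°, groundspeed 224.0 kt
Leg 3: heading 254.4°; drift -0.4° → track 254.0°, groundspeed 213.4 kt
Leg 4: heading 320.5°; drift +1.5° → track 322.0°, groundspeed 216.4 kt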